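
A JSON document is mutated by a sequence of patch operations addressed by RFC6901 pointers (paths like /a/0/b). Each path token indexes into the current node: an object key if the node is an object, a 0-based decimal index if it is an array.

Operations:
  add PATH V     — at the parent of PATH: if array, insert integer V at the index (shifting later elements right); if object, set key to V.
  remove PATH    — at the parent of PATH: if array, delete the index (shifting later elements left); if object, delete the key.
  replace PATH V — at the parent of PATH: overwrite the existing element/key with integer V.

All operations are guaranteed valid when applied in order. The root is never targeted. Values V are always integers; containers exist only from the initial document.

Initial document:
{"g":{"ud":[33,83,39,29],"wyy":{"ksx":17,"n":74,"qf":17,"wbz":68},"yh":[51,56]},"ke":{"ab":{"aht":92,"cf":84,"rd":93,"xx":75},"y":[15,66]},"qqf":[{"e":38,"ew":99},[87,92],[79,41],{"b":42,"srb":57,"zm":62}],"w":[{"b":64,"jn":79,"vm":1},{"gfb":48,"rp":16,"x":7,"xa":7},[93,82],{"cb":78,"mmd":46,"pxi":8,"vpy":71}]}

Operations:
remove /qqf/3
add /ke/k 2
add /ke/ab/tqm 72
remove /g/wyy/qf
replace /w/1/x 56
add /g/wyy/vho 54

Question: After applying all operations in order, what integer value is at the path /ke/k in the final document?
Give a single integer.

Answer: 2

Derivation:
After op 1 (remove /qqf/3): {"g":{"ud":[33,83,39,29],"wyy":{"ksx":17,"n":74,"qf":17,"wbz":68},"yh":[51,56]},"ke":{"ab":{"aht":92,"cf":84,"rd":93,"xx":75},"y":[15,66]},"qqf":[{"e":38,"ew":99},[87,92],[79,41]],"w":[{"b":64,"jn":79,"vm":1},{"gfb":48,"rp":16,"x":7,"xa":7},[93,82],{"cb":78,"mmd":46,"pxi":8,"vpy":71}]}
After op 2 (add /ke/k 2): {"g":{"ud":[33,83,39,29],"wyy":{"ksx":17,"n":74,"qf":17,"wbz":68},"yh":[51,56]},"ke":{"ab":{"aht":92,"cf":84,"rd":93,"xx":75},"k":2,"y":[15,66]},"qqf":[{"e":38,"ew":99},[87,92],[79,41]],"w":[{"b":64,"jn":79,"vm":1},{"gfb":48,"rp":16,"x":7,"xa":7},[93,82],{"cb":78,"mmd":46,"pxi":8,"vpy":71}]}
After op 3 (add /ke/ab/tqm 72): {"g":{"ud":[33,83,39,29],"wyy":{"ksx":17,"n":74,"qf":17,"wbz":68},"yh":[51,56]},"ke":{"ab":{"aht":92,"cf":84,"rd":93,"tqm":72,"xx":75},"k":2,"y":[15,66]},"qqf":[{"e":38,"ew":99},[87,92],[79,41]],"w":[{"b":64,"jn":79,"vm":1},{"gfb":48,"rp":16,"x":7,"xa":7},[93,82],{"cb":78,"mmd":46,"pxi":8,"vpy":71}]}
After op 4 (remove /g/wyy/qf): {"g":{"ud":[33,83,39,29],"wyy":{"ksx":17,"n":74,"wbz":68},"yh":[51,56]},"ke":{"ab":{"aht":92,"cf":84,"rd":93,"tqm":72,"xx":75},"k":2,"y":[15,66]},"qqf":[{"e":38,"ew":99},[87,92],[79,41]],"w":[{"b":64,"jn":79,"vm":1},{"gfb":48,"rp":16,"x":7,"xa":7},[93,82],{"cb":78,"mmd":46,"pxi":8,"vpy":71}]}
After op 5 (replace /w/1/x 56): {"g":{"ud":[33,83,39,29],"wyy":{"ksx":17,"n":74,"wbz":68},"yh":[51,56]},"ke":{"ab":{"aht":92,"cf":84,"rd":93,"tqm":72,"xx":75},"k":2,"y":[15,66]},"qqf":[{"e":38,"ew":99},[87,92],[79,41]],"w":[{"b":64,"jn":79,"vm":1},{"gfb":48,"rp":16,"x":56,"xa":7},[93,82],{"cb":78,"mmd":46,"pxi":8,"vpy":71}]}
After op 6 (add /g/wyy/vho 54): {"g":{"ud":[33,83,39,29],"wyy":{"ksx":17,"n":74,"vho":54,"wbz":68},"yh":[51,56]},"ke":{"ab":{"aht":92,"cf":84,"rd":93,"tqm":72,"xx":75},"k":2,"y":[15,66]},"qqf":[{"e":38,"ew":99},[87,92],[79,41]],"w":[{"b":64,"jn":79,"vm":1},{"gfb":48,"rp":16,"x":56,"xa":7},[93,82],{"cb":78,"mmd":46,"pxi":8,"vpy":71}]}
Value at /ke/k: 2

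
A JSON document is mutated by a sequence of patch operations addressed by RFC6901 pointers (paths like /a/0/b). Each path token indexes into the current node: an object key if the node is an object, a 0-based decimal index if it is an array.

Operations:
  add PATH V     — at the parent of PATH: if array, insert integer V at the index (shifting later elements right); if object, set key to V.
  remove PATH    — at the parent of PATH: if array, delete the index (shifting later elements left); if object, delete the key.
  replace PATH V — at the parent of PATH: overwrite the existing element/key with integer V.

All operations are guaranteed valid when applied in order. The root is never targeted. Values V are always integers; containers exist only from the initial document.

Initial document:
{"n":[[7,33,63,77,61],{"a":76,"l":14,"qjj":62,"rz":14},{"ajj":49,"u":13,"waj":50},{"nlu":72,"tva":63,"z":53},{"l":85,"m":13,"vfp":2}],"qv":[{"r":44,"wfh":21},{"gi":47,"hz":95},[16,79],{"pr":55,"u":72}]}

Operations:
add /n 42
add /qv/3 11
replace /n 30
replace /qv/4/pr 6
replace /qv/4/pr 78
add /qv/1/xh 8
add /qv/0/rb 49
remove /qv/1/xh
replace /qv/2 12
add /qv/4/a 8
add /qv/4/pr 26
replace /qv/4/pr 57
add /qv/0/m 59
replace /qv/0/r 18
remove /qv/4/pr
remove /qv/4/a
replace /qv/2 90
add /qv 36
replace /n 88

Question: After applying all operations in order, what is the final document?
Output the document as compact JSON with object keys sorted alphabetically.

After op 1 (add /n 42): {"n":42,"qv":[{"r":44,"wfh":21},{"gi":47,"hz":95},[16,79],{"pr":55,"u":72}]}
After op 2 (add /qv/3 11): {"n":42,"qv":[{"r":44,"wfh":21},{"gi":47,"hz":95},[16,79],11,{"pr":55,"u":72}]}
After op 3 (replace /n 30): {"n":30,"qv":[{"r":44,"wfh":21},{"gi":47,"hz":95},[16,79],11,{"pr":55,"u":72}]}
After op 4 (replace /qv/4/pr 6): {"n":30,"qv":[{"r":44,"wfh":21},{"gi":47,"hz":95},[16,79],11,{"pr":6,"u":72}]}
After op 5 (replace /qv/4/pr 78): {"n":30,"qv":[{"r":44,"wfh":21},{"gi":47,"hz":95},[16,79],11,{"pr":78,"u":72}]}
After op 6 (add /qv/1/xh 8): {"n":30,"qv":[{"r":44,"wfh":21},{"gi":47,"hz":95,"xh":8},[16,79],11,{"pr":78,"u":72}]}
After op 7 (add /qv/0/rb 49): {"n":30,"qv":[{"r":44,"rb":49,"wfh":21},{"gi":47,"hz":95,"xh":8},[16,79],11,{"pr":78,"u":72}]}
After op 8 (remove /qv/1/xh): {"n":30,"qv":[{"r":44,"rb":49,"wfh":21},{"gi":47,"hz":95},[16,79],11,{"pr":78,"u":72}]}
After op 9 (replace /qv/2 12): {"n":30,"qv":[{"r":44,"rb":49,"wfh":21},{"gi":47,"hz":95},12,11,{"pr":78,"u":72}]}
After op 10 (add /qv/4/a 8): {"n":30,"qv":[{"r":44,"rb":49,"wfh":21},{"gi":47,"hz":95},12,11,{"a":8,"pr":78,"u":72}]}
After op 11 (add /qv/4/pr 26): {"n":30,"qv":[{"r":44,"rb":49,"wfh":21},{"gi":47,"hz":95},12,11,{"a":8,"pr":26,"u":72}]}
After op 12 (replace /qv/4/pr 57): {"n":30,"qv":[{"r":44,"rb":49,"wfh":21},{"gi":47,"hz":95},12,11,{"a":8,"pr":57,"u":72}]}
After op 13 (add /qv/0/m 59): {"n":30,"qv":[{"m":59,"r":44,"rb":49,"wfh":21},{"gi":47,"hz":95},12,11,{"a":8,"pr":57,"u":72}]}
After op 14 (replace /qv/0/r 18): {"n":30,"qv":[{"m":59,"r":18,"rb":49,"wfh":21},{"gi":47,"hz":95},12,11,{"a":8,"pr":57,"u":72}]}
After op 15 (remove /qv/4/pr): {"n":30,"qv":[{"m":59,"r":18,"rb":49,"wfh":21},{"gi":47,"hz":95},12,11,{"a":8,"u":72}]}
After op 16 (remove /qv/4/a): {"n":30,"qv":[{"m":59,"r":18,"rb":49,"wfh":21},{"gi":47,"hz":95},12,11,{"u":72}]}
After op 17 (replace /qv/2 90): {"n":30,"qv":[{"m":59,"r":18,"rb":49,"wfh":21},{"gi":47,"hz":95},90,11,{"u":72}]}
After op 18 (add /qv 36): {"n":30,"qv":36}
After op 19 (replace /n 88): {"n":88,"qv":36}

Answer: {"n":88,"qv":36}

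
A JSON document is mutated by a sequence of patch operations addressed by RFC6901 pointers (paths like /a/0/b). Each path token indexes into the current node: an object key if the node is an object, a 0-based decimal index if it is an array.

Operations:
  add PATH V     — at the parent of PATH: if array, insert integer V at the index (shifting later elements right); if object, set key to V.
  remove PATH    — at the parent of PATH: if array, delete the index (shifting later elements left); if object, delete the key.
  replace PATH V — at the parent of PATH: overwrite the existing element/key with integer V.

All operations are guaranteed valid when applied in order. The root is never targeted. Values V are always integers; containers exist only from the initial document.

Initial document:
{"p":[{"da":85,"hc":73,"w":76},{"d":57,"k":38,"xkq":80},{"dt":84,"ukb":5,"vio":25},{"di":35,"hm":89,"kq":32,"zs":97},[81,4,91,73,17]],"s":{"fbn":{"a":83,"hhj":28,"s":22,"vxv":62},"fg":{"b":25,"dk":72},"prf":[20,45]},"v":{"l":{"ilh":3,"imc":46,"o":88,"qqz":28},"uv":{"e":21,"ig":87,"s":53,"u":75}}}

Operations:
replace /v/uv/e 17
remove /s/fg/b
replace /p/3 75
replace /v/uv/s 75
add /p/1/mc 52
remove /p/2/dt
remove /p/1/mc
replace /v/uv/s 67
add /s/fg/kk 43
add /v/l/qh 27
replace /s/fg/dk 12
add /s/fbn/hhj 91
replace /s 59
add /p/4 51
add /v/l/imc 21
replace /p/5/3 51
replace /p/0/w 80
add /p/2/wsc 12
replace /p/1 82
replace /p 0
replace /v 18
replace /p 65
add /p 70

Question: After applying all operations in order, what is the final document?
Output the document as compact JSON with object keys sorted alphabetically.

Answer: {"p":70,"s":59,"v":18}

Derivation:
After op 1 (replace /v/uv/e 17): {"p":[{"da":85,"hc":73,"w":76},{"d":57,"k":38,"xkq":80},{"dt":84,"ukb":5,"vio":25},{"di":35,"hm":89,"kq":32,"zs":97},[81,4,91,73,17]],"s":{"fbn":{"a":83,"hhj":28,"s":22,"vxv":62},"fg":{"b":25,"dk":72},"prf":[20,45]},"v":{"l":{"ilh":3,"imc":46,"o":88,"qqz":28},"uv":{"e":17,"ig":87,"s":53,"u":75}}}
After op 2 (remove /s/fg/b): {"p":[{"da":85,"hc":73,"w":76},{"d":57,"k":38,"xkq":80},{"dt":84,"ukb":5,"vio":25},{"di":35,"hm":89,"kq":32,"zs":97},[81,4,91,73,17]],"s":{"fbn":{"a":83,"hhj":28,"s":22,"vxv":62},"fg":{"dk":72},"prf":[20,45]},"v":{"l":{"ilh":3,"imc":46,"o":88,"qqz":28},"uv":{"e":17,"ig":87,"s":53,"u":75}}}
After op 3 (replace /p/3 75): {"p":[{"da":85,"hc":73,"w":76},{"d":57,"k":38,"xkq":80},{"dt":84,"ukb":5,"vio":25},75,[81,4,91,73,17]],"s":{"fbn":{"a":83,"hhj":28,"s":22,"vxv":62},"fg":{"dk":72},"prf":[20,45]},"v":{"l":{"ilh":3,"imc":46,"o":88,"qqz":28},"uv":{"e":17,"ig":87,"s":53,"u":75}}}
After op 4 (replace /v/uv/s 75): {"p":[{"da":85,"hc":73,"w":76},{"d":57,"k":38,"xkq":80},{"dt":84,"ukb":5,"vio":25},75,[81,4,91,73,17]],"s":{"fbn":{"a":83,"hhj":28,"s":22,"vxv":62},"fg":{"dk":72},"prf":[20,45]},"v":{"l":{"ilh":3,"imc":46,"o":88,"qqz":28},"uv":{"e":17,"ig":87,"s":75,"u":75}}}
After op 5 (add /p/1/mc 52): {"p":[{"da":85,"hc":73,"w":76},{"d":57,"k":38,"mc":52,"xkq":80},{"dt":84,"ukb":5,"vio":25},75,[81,4,91,73,17]],"s":{"fbn":{"a":83,"hhj":28,"s":22,"vxv":62},"fg":{"dk":72},"prf":[20,45]},"v":{"l":{"ilh":3,"imc":46,"o":88,"qqz":28},"uv":{"e":17,"ig":87,"s":75,"u":75}}}
After op 6 (remove /p/2/dt): {"p":[{"da":85,"hc":73,"w":76},{"d":57,"k":38,"mc":52,"xkq":80},{"ukb":5,"vio":25},75,[81,4,91,73,17]],"s":{"fbn":{"a":83,"hhj":28,"s":22,"vxv":62},"fg":{"dk":72},"prf":[20,45]},"v":{"l":{"ilh":3,"imc":46,"o":88,"qqz":28},"uv":{"e":17,"ig":87,"s":75,"u":75}}}
After op 7 (remove /p/1/mc): {"p":[{"da":85,"hc":73,"w":76},{"d":57,"k":38,"xkq":80},{"ukb":5,"vio":25},75,[81,4,91,73,17]],"s":{"fbn":{"a":83,"hhj":28,"s":22,"vxv":62},"fg":{"dk":72},"prf":[20,45]},"v":{"l":{"ilh":3,"imc":46,"o":88,"qqz":28},"uv":{"e":17,"ig":87,"s":75,"u":75}}}
After op 8 (replace /v/uv/s 67): {"p":[{"da":85,"hc":73,"w":76},{"d":57,"k":38,"xkq":80},{"ukb":5,"vio":25},75,[81,4,91,73,17]],"s":{"fbn":{"a":83,"hhj":28,"s":22,"vxv":62},"fg":{"dk":72},"prf":[20,45]},"v":{"l":{"ilh":3,"imc":46,"o":88,"qqz":28},"uv":{"e":17,"ig":87,"s":67,"u":75}}}
After op 9 (add /s/fg/kk 43): {"p":[{"da":85,"hc":73,"w":76},{"d":57,"k":38,"xkq":80},{"ukb":5,"vio":25},75,[81,4,91,73,17]],"s":{"fbn":{"a":83,"hhj":28,"s":22,"vxv":62},"fg":{"dk":72,"kk":43},"prf":[20,45]},"v":{"l":{"ilh":3,"imc":46,"o":88,"qqz":28},"uv":{"e":17,"ig":87,"s":67,"u":75}}}
After op 10 (add /v/l/qh 27): {"p":[{"da":85,"hc":73,"w":76},{"d":57,"k":38,"xkq":80},{"ukb":5,"vio":25},75,[81,4,91,73,17]],"s":{"fbn":{"a":83,"hhj":28,"s":22,"vxv":62},"fg":{"dk":72,"kk":43},"prf":[20,45]},"v":{"l":{"ilh":3,"imc":46,"o":88,"qh":27,"qqz":28},"uv":{"e":17,"ig":87,"s":67,"u":75}}}
After op 11 (replace /s/fg/dk 12): {"p":[{"da":85,"hc":73,"w":76},{"d":57,"k":38,"xkq":80},{"ukb":5,"vio":25},75,[81,4,91,73,17]],"s":{"fbn":{"a":83,"hhj":28,"s":22,"vxv":62},"fg":{"dk":12,"kk":43},"prf":[20,45]},"v":{"l":{"ilh":3,"imc":46,"o":88,"qh":27,"qqz":28},"uv":{"e":17,"ig":87,"s":67,"u":75}}}
After op 12 (add /s/fbn/hhj 91): {"p":[{"da":85,"hc":73,"w":76},{"d":57,"k":38,"xkq":80},{"ukb":5,"vio":25},75,[81,4,91,73,17]],"s":{"fbn":{"a":83,"hhj":91,"s":22,"vxv":62},"fg":{"dk":12,"kk":43},"prf":[20,45]},"v":{"l":{"ilh":3,"imc":46,"o":88,"qh":27,"qqz":28},"uv":{"e":17,"ig":87,"s":67,"u":75}}}
After op 13 (replace /s 59): {"p":[{"da":85,"hc":73,"w":76},{"d":57,"k":38,"xkq":80},{"ukb":5,"vio":25},75,[81,4,91,73,17]],"s":59,"v":{"l":{"ilh":3,"imc":46,"o":88,"qh":27,"qqz":28},"uv":{"e":17,"ig":87,"s":67,"u":75}}}
After op 14 (add /p/4 51): {"p":[{"da":85,"hc":73,"w":76},{"d":57,"k":38,"xkq":80},{"ukb":5,"vio":25},75,51,[81,4,91,73,17]],"s":59,"v":{"l":{"ilh":3,"imc":46,"o":88,"qh":27,"qqz":28},"uv":{"e":17,"ig":87,"s":67,"u":75}}}
After op 15 (add /v/l/imc 21): {"p":[{"da":85,"hc":73,"w":76},{"d":57,"k":38,"xkq":80},{"ukb":5,"vio":25},75,51,[81,4,91,73,17]],"s":59,"v":{"l":{"ilh":3,"imc":21,"o":88,"qh":27,"qqz":28},"uv":{"e":17,"ig":87,"s":67,"u":75}}}
After op 16 (replace /p/5/3 51): {"p":[{"da":85,"hc":73,"w":76},{"d":57,"k":38,"xkq":80},{"ukb":5,"vio":25},75,51,[81,4,91,51,17]],"s":59,"v":{"l":{"ilh":3,"imc":21,"o":88,"qh":27,"qqz":28},"uv":{"e":17,"ig":87,"s":67,"u":75}}}
After op 17 (replace /p/0/w 80): {"p":[{"da":85,"hc":73,"w":80},{"d":57,"k":38,"xkq":80},{"ukb":5,"vio":25},75,51,[81,4,91,51,17]],"s":59,"v":{"l":{"ilh":3,"imc":21,"o":88,"qh":27,"qqz":28},"uv":{"e":17,"ig":87,"s":67,"u":75}}}
After op 18 (add /p/2/wsc 12): {"p":[{"da":85,"hc":73,"w":80},{"d":57,"k":38,"xkq":80},{"ukb":5,"vio":25,"wsc":12},75,51,[81,4,91,51,17]],"s":59,"v":{"l":{"ilh":3,"imc":21,"o":88,"qh":27,"qqz":28},"uv":{"e":17,"ig":87,"s":67,"u":75}}}
After op 19 (replace /p/1 82): {"p":[{"da":85,"hc":73,"w":80},82,{"ukb":5,"vio":25,"wsc":12},75,51,[81,4,91,51,17]],"s":59,"v":{"l":{"ilh":3,"imc":21,"o":88,"qh":27,"qqz":28},"uv":{"e":17,"ig":87,"s":67,"u":75}}}
After op 20 (replace /p 0): {"p":0,"s":59,"v":{"l":{"ilh":3,"imc":21,"o":88,"qh":27,"qqz":28},"uv":{"e":17,"ig":87,"s":67,"u":75}}}
After op 21 (replace /v 18): {"p":0,"s":59,"v":18}
After op 22 (replace /p 65): {"p":65,"s":59,"v":18}
After op 23 (add /p 70): {"p":70,"s":59,"v":18}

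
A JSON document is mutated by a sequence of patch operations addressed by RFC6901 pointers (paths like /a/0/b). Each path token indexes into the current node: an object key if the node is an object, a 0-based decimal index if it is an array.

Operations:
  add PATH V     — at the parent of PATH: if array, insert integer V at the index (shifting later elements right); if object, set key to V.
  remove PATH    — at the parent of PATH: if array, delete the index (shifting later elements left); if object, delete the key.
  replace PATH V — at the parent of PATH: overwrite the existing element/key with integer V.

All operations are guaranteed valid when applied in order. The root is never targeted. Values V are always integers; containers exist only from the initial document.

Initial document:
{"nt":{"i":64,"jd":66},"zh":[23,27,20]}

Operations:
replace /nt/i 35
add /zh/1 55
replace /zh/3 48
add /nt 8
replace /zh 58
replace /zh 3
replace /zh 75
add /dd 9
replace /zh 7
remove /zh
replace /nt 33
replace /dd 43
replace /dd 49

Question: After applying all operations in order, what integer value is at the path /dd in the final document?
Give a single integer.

Answer: 49

Derivation:
After op 1 (replace /nt/i 35): {"nt":{"i":35,"jd":66},"zh":[23,27,20]}
After op 2 (add /zh/1 55): {"nt":{"i":35,"jd":66},"zh":[23,55,27,20]}
After op 3 (replace /zh/3 48): {"nt":{"i":35,"jd":66},"zh":[23,55,27,48]}
After op 4 (add /nt 8): {"nt":8,"zh":[23,55,27,48]}
After op 5 (replace /zh 58): {"nt":8,"zh":58}
After op 6 (replace /zh 3): {"nt":8,"zh":3}
After op 7 (replace /zh 75): {"nt":8,"zh":75}
After op 8 (add /dd 9): {"dd":9,"nt":8,"zh":75}
After op 9 (replace /zh 7): {"dd":9,"nt":8,"zh":7}
After op 10 (remove /zh): {"dd":9,"nt":8}
After op 11 (replace /nt 33): {"dd":9,"nt":33}
After op 12 (replace /dd 43): {"dd":43,"nt":33}
After op 13 (replace /dd 49): {"dd":49,"nt":33}
Value at /dd: 49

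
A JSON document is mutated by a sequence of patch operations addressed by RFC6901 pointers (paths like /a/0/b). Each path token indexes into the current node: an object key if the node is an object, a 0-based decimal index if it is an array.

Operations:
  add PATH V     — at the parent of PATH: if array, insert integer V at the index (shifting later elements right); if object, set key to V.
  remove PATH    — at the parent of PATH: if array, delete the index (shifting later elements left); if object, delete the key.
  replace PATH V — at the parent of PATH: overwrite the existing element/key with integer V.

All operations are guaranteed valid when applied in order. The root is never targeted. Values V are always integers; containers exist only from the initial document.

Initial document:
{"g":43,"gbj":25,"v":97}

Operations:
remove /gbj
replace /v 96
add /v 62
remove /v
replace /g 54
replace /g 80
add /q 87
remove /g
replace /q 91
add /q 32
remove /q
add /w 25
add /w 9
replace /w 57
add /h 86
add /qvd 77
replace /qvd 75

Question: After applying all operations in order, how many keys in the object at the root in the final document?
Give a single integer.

Answer: 3

Derivation:
After op 1 (remove /gbj): {"g":43,"v":97}
After op 2 (replace /v 96): {"g":43,"v":96}
After op 3 (add /v 62): {"g":43,"v":62}
After op 4 (remove /v): {"g":43}
After op 5 (replace /g 54): {"g":54}
After op 6 (replace /g 80): {"g":80}
After op 7 (add /q 87): {"g":80,"q":87}
After op 8 (remove /g): {"q":87}
After op 9 (replace /q 91): {"q":91}
After op 10 (add /q 32): {"q":32}
After op 11 (remove /q): {}
After op 12 (add /w 25): {"w":25}
After op 13 (add /w 9): {"w":9}
After op 14 (replace /w 57): {"w":57}
After op 15 (add /h 86): {"h":86,"w":57}
After op 16 (add /qvd 77): {"h":86,"qvd":77,"w":57}
After op 17 (replace /qvd 75): {"h":86,"qvd":75,"w":57}
Size at the root: 3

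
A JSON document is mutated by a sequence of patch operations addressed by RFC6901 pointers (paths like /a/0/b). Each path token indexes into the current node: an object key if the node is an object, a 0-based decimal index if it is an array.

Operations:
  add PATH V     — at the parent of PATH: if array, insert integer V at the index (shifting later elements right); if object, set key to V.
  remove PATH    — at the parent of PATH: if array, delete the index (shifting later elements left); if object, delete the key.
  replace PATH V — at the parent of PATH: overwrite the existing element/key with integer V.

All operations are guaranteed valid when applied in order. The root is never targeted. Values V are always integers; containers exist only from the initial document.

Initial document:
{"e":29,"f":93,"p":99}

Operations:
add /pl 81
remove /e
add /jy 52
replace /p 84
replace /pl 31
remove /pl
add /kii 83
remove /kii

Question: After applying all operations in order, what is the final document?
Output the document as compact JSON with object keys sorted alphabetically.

Answer: {"f":93,"jy":52,"p":84}

Derivation:
After op 1 (add /pl 81): {"e":29,"f":93,"p":99,"pl":81}
After op 2 (remove /e): {"f":93,"p":99,"pl":81}
After op 3 (add /jy 52): {"f":93,"jy":52,"p":99,"pl":81}
After op 4 (replace /p 84): {"f":93,"jy":52,"p":84,"pl":81}
After op 5 (replace /pl 31): {"f":93,"jy":52,"p":84,"pl":31}
After op 6 (remove /pl): {"f":93,"jy":52,"p":84}
After op 7 (add /kii 83): {"f":93,"jy":52,"kii":83,"p":84}
After op 8 (remove /kii): {"f":93,"jy":52,"p":84}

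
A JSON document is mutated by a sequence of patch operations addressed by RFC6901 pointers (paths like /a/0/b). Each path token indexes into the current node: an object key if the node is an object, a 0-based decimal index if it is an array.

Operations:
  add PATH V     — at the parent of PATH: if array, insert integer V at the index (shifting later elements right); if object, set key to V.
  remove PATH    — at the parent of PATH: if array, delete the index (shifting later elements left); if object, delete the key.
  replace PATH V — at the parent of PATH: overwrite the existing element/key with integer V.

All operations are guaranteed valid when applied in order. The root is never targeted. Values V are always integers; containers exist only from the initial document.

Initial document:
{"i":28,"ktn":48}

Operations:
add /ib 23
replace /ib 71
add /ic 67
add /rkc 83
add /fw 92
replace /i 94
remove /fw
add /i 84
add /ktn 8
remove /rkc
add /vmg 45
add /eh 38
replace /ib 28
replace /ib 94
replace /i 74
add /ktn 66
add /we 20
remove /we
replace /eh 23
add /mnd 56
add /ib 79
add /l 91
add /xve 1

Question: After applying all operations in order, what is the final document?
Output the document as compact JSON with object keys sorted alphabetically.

Answer: {"eh":23,"i":74,"ib":79,"ic":67,"ktn":66,"l":91,"mnd":56,"vmg":45,"xve":1}

Derivation:
After op 1 (add /ib 23): {"i":28,"ib":23,"ktn":48}
After op 2 (replace /ib 71): {"i":28,"ib":71,"ktn":48}
After op 3 (add /ic 67): {"i":28,"ib":71,"ic":67,"ktn":48}
After op 4 (add /rkc 83): {"i":28,"ib":71,"ic":67,"ktn":48,"rkc":83}
After op 5 (add /fw 92): {"fw":92,"i":28,"ib":71,"ic":67,"ktn":48,"rkc":83}
After op 6 (replace /i 94): {"fw":92,"i":94,"ib":71,"ic":67,"ktn":48,"rkc":83}
After op 7 (remove /fw): {"i":94,"ib":71,"ic":67,"ktn":48,"rkc":83}
After op 8 (add /i 84): {"i":84,"ib":71,"ic":67,"ktn":48,"rkc":83}
After op 9 (add /ktn 8): {"i":84,"ib":71,"ic":67,"ktn":8,"rkc":83}
After op 10 (remove /rkc): {"i":84,"ib":71,"ic":67,"ktn":8}
After op 11 (add /vmg 45): {"i":84,"ib":71,"ic":67,"ktn":8,"vmg":45}
After op 12 (add /eh 38): {"eh":38,"i":84,"ib":71,"ic":67,"ktn":8,"vmg":45}
After op 13 (replace /ib 28): {"eh":38,"i":84,"ib":28,"ic":67,"ktn":8,"vmg":45}
After op 14 (replace /ib 94): {"eh":38,"i":84,"ib":94,"ic":67,"ktn":8,"vmg":45}
After op 15 (replace /i 74): {"eh":38,"i":74,"ib":94,"ic":67,"ktn":8,"vmg":45}
After op 16 (add /ktn 66): {"eh":38,"i":74,"ib":94,"ic":67,"ktn":66,"vmg":45}
After op 17 (add /we 20): {"eh":38,"i":74,"ib":94,"ic":67,"ktn":66,"vmg":45,"we":20}
After op 18 (remove /we): {"eh":38,"i":74,"ib":94,"ic":67,"ktn":66,"vmg":45}
After op 19 (replace /eh 23): {"eh":23,"i":74,"ib":94,"ic":67,"ktn":66,"vmg":45}
After op 20 (add /mnd 56): {"eh":23,"i":74,"ib":94,"ic":67,"ktn":66,"mnd":56,"vmg":45}
After op 21 (add /ib 79): {"eh":23,"i":74,"ib":79,"ic":67,"ktn":66,"mnd":56,"vmg":45}
After op 22 (add /l 91): {"eh":23,"i":74,"ib":79,"ic":67,"ktn":66,"l":91,"mnd":56,"vmg":45}
After op 23 (add /xve 1): {"eh":23,"i":74,"ib":79,"ic":67,"ktn":66,"l":91,"mnd":56,"vmg":45,"xve":1}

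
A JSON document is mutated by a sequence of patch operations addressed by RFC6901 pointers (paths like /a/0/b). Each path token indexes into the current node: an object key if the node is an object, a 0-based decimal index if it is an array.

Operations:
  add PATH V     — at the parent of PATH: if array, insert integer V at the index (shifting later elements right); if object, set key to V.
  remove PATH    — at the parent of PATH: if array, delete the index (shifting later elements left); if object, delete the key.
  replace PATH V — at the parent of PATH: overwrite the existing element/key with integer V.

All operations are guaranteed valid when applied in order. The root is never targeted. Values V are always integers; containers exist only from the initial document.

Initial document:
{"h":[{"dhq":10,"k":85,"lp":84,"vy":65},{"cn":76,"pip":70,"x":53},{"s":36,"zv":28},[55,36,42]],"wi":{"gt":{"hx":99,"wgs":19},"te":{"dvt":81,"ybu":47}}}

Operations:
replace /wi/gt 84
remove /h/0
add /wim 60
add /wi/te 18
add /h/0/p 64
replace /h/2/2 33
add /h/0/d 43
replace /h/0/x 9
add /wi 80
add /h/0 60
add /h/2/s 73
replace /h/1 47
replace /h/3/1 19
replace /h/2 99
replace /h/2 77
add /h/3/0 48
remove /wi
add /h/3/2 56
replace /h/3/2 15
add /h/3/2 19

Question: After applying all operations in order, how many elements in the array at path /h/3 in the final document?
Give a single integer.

After op 1 (replace /wi/gt 84): {"h":[{"dhq":10,"k":85,"lp":84,"vy":65},{"cn":76,"pip":70,"x":53},{"s":36,"zv":28},[55,36,42]],"wi":{"gt":84,"te":{"dvt":81,"ybu":47}}}
After op 2 (remove /h/0): {"h":[{"cn":76,"pip":70,"x":53},{"s":36,"zv":28},[55,36,42]],"wi":{"gt":84,"te":{"dvt":81,"ybu":47}}}
After op 3 (add /wim 60): {"h":[{"cn":76,"pip":70,"x":53},{"s":36,"zv":28},[55,36,42]],"wi":{"gt":84,"te":{"dvt":81,"ybu":47}},"wim":60}
After op 4 (add /wi/te 18): {"h":[{"cn":76,"pip":70,"x":53},{"s":36,"zv":28},[55,36,42]],"wi":{"gt":84,"te":18},"wim":60}
After op 5 (add /h/0/p 64): {"h":[{"cn":76,"p":64,"pip":70,"x":53},{"s":36,"zv":28},[55,36,42]],"wi":{"gt":84,"te":18},"wim":60}
After op 6 (replace /h/2/2 33): {"h":[{"cn":76,"p":64,"pip":70,"x":53},{"s":36,"zv":28},[55,36,33]],"wi":{"gt":84,"te":18},"wim":60}
After op 7 (add /h/0/d 43): {"h":[{"cn":76,"d":43,"p":64,"pip":70,"x":53},{"s":36,"zv":28},[55,36,33]],"wi":{"gt":84,"te":18},"wim":60}
After op 8 (replace /h/0/x 9): {"h":[{"cn":76,"d":43,"p":64,"pip":70,"x":9},{"s":36,"zv":28},[55,36,33]],"wi":{"gt":84,"te":18},"wim":60}
After op 9 (add /wi 80): {"h":[{"cn":76,"d":43,"p":64,"pip":70,"x":9},{"s":36,"zv":28},[55,36,33]],"wi":80,"wim":60}
After op 10 (add /h/0 60): {"h":[60,{"cn":76,"d":43,"p":64,"pip":70,"x":9},{"s":36,"zv":28},[55,36,33]],"wi":80,"wim":60}
After op 11 (add /h/2/s 73): {"h":[60,{"cn":76,"d":43,"p":64,"pip":70,"x":9},{"s":73,"zv":28},[55,36,33]],"wi":80,"wim":60}
After op 12 (replace /h/1 47): {"h":[60,47,{"s":73,"zv":28},[55,36,33]],"wi":80,"wim":60}
After op 13 (replace /h/3/1 19): {"h":[60,47,{"s":73,"zv":28},[55,19,33]],"wi":80,"wim":60}
After op 14 (replace /h/2 99): {"h":[60,47,99,[55,19,33]],"wi":80,"wim":60}
After op 15 (replace /h/2 77): {"h":[60,47,77,[55,19,33]],"wi":80,"wim":60}
After op 16 (add /h/3/0 48): {"h":[60,47,77,[48,55,19,33]],"wi":80,"wim":60}
After op 17 (remove /wi): {"h":[60,47,77,[48,55,19,33]],"wim":60}
After op 18 (add /h/3/2 56): {"h":[60,47,77,[48,55,56,19,33]],"wim":60}
After op 19 (replace /h/3/2 15): {"h":[60,47,77,[48,55,15,19,33]],"wim":60}
After op 20 (add /h/3/2 19): {"h":[60,47,77,[48,55,19,15,19,33]],"wim":60}
Size at path /h/3: 6

Answer: 6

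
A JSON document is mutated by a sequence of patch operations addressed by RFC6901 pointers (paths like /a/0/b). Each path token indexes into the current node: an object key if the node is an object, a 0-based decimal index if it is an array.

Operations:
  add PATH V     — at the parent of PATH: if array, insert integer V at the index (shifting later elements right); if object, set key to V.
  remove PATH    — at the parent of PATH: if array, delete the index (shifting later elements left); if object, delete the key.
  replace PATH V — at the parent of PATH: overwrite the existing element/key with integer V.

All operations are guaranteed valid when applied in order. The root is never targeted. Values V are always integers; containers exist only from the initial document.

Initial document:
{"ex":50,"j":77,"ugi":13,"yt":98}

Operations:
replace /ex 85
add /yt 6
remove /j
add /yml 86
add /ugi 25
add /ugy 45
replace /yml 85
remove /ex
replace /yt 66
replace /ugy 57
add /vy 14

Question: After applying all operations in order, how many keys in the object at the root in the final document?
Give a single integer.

After op 1 (replace /ex 85): {"ex":85,"j":77,"ugi":13,"yt":98}
After op 2 (add /yt 6): {"ex":85,"j":77,"ugi":13,"yt":6}
After op 3 (remove /j): {"ex":85,"ugi":13,"yt":6}
After op 4 (add /yml 86): {"ex":85,"ugi":13,"yml":86,"yt":6}
After op 5 (add /ugi 25): {"ex":85,"ugi":25,"yml":86,"yt":6}
After op 6 (add /ugy 45): {"ex":85,"ugi":25,"ugy":45,"yml":86,"yt":6}
After op 7 (replace /yml 85): {"ex":85,"ugi":25,"ugy":45,"yml":85,"yt":6}
After op 8 (remove /ex): {"ugi":25,"ugy":45,"yml":85,"yt":6}
After op 9 (replace /yt 66): {"ugi":25,"ugy":45,"yml":85,"yt":66}
After op 10 (replace /ugy 57): {"ugi":25,"ugy":57,"yml":85,"yt":66}
After op 11 (add /vy 14): {"ugi":25,"ugy":57,"vy":14,"yml":85,"yt":66}
Size at the root: 5

Answer: 5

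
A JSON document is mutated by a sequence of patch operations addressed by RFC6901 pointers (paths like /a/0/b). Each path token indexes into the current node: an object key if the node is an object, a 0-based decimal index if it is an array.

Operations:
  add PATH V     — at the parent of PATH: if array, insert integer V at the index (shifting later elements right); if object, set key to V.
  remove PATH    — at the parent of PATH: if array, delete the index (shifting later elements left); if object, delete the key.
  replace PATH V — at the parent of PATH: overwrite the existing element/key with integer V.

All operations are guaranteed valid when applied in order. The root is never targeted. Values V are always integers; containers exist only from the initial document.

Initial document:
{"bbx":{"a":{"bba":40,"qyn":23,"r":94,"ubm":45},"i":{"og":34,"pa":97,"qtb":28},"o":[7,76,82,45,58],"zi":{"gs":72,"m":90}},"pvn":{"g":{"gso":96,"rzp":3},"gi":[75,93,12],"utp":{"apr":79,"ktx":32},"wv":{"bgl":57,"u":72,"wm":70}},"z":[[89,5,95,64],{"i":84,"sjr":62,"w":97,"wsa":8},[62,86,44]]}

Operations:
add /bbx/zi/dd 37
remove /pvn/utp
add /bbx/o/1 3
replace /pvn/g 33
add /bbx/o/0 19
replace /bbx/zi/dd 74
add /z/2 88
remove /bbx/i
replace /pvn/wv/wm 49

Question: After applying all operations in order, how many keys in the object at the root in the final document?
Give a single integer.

Answer: 3

Derivation:
After op 1 (add /bbx/zi/dd 37): {"bbx":{"a":{"bba":40,"qyn":23,"r":94,"ubm":45},"i":{"og":34,"pa":97,"qtb":28},"o":[7,76,82,45,58],"zi":{"dd":37,"gs":72,"m":90}},"pvn":{"g":{"gso":96,"rzp":3},"gi":[75,93,12],"utp":{"apr":79,"ktx":32},"wv":{"bgl":57,"u":72,"wm":70}},"z":[[89,5,95,64],{"i":84,"sjr":62,"w":97,"wsa":8},[62,86,44]]}
After op 2 (remove /pvn/utp): {"bbx":{"a":{"bba":40,"qyn":23,"r":94,"ubm":45},"i":{"og":34,"pa":97,"qtb":28},"o":[7,76,82,45,58],"zi":{"dd":37,"gs":72,"m":90}},"pvn":{"g":{"gso":96,"rzp":3},"gi":[75,93,12],"wv":{"bgl":57,"u":72,"wm":70}},"z":[[89,5,95,64],{"i":84,"sjr":62,"w":97,"wsa":8},[62,86,44]]}
After op 3 (add /bbx/o/1 3): {"bbx":{"a":{"bba":40,"qyn":23,"r":94,"ubm":45},"i":{"og":34,"pa":97,"qtb":28},"o":[7,3,76,82,45,58],"zi":{"dd":37,"gs":72,"m":90}},"pvn":{"g":{"gso":96,"rzp":3},"gi":[75,93,12],"wv":{"bgl":57,"u":72,"wm":70}},"z":[[89,5,95,64],{"i":84,"sjr":62,"w":97,"wsa":8},[62,86,44]]}
After op 4 (replace /pvn/g 33): {"bbx":{"a":{"bba":40,"qyn":23,"r":94,"ubm":45},"i":{"og":34,"pa":97,"qtb":28},"o":[7,3,76,82,45,58],"zi":{"dd":37,"gs":72,"m":90}},"pvn":{"g":33,"gi":[75,93,12],"wv":{"bgl":57,"u":72,"wm":70}},"z":[[89,5,95,64],{"i":84,"sjr":62,"w":97,"wsa":8},[62,86,44]]}
After op 5 (add /bbx/o/0 19): {"bbx":{"a":{"bba":40,"qyn":23,"r":94,"ubm":45},"i":{"og":34,"pa":97,"qtb":28},"o":[19,7,3,76,82,45,58],"zi":{"dd":37,"gs":72,"m":90}},"pvn":{"g":33,"gi":[75,93,12],"wv":{"bgl":57,"u":72,"wm":70}},"z":[[89,5,95,64],{"i":84,"sjr":62,"w":97,"wsa":8},[62,86,44]]}
After op 6 (replace /bbx/zi/dd 74): {"bbx":{"a":{"bba":40,"qyn":23,"r":94,"ubm":45},"i":{"og":34,"pa":97,"qtb":28},"o":[19,7,3,76,82,45,58],"zi":{"dd":74,"gs":72,"m":90}},"pvn":{"g":33,"gi":[75,93,12],"wv":{"bgl":57,"u":72,"wm":70}},"z":[[89,5,95,64],{"i":84,"sjr":62,"w":97,"wsa":8},[62,86,44]]}
After op 7 (add /z/2 88): {"bbx":{"a":{"bba":40,"qyn":23,"r":94,"ubm":45},"i":{"og":34,"pa":97,"qtb":28},"o":[19,7,3,76,82,45,58],"zi":{"dd":74,"gs":72,"m":90}},"pvn":{"g":33,"gi":[75,93,12],"wv":{"bgl":57,"u":72,"wm":70}},"z":[[89,5,95,64],{"i":84,"sjr":62,"w":97,"wsa":8},88,[62,86,44]]}
After op 8 (remove /bbx/i): {"bbx":{"a":{"bba":40,"qyn":23,"r":94,"ubm":45},"o":[19,7,3,76,82,45,58],"zi":{"dd":74,"gs":72,"m":90}},"pvn":{"g":33,"gi":[75,93,12],"wv":{"bgl":57,"u":72,"wm":70}},"z":[[89,5,95,64],{"i":84,"sjr":62,"w":97,"wsa":8},88,[62,86,44]]}
After op 9 (replace /pvn/wv/wm 49): {"bbx":{"a":{"bba":40,"qyn":23,"r":94,"ubm":45},"o":[19,7,3,76,82,45,58],"zi":{"dd":74,"gs":72,"m":90}},"pvn":{"g":33,"gi":[75,93,12],"wv":{"bgl":57,"u":72,"wm":49}},"z":[[89,5,95,64],{"i":84,"sjr":62,"w":97,"wsa":8},88,[62,86,44]]}
Size at the root: 3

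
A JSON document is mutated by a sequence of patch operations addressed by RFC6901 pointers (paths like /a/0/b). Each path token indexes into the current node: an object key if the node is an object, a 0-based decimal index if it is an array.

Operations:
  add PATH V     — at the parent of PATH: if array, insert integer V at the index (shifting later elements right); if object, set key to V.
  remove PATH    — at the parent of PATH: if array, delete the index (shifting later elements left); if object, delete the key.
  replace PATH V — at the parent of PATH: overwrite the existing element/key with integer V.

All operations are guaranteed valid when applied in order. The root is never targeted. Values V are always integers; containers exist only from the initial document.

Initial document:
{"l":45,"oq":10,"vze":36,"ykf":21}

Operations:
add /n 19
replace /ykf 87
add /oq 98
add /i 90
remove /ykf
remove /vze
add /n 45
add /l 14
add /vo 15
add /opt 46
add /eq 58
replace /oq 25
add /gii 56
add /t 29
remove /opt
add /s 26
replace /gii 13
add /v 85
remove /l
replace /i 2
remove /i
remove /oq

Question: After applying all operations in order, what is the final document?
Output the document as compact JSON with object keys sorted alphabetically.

Answer: {"eq":58,"gii":13,"n":45,"s":26,"t":29,"v":85,"vo":15}

Derivation:
After op 1 (add /n 19): {"l":45,"n":19,"oq":10,"vze":36,"ykf":21}
After op 2 (replace /ykf 87): {"l":45,"n":19,"oq":10,"vze":36,"ykf":87}
After op 3 (add /oq 98): {"l":45,"n":19,"oq":98,"vze":36,"ykf":87}
After op 4 (add /i 90): {"i":90,"l":45,"n":19,"oq":98,"vze":36,"ykf":87}
After op 5 (remove /ykf): {"i":90,"l":45,"n":19,"oq":98,"vze":36}
After op 6 (remove /vze): {"i":90,"l":45,"n":19,"oq":98}
After op 7 (add /n 45): {"i":90,"l":45,"n":45,"oq":98}
After op 8 (add /l 14): {"i":90,"l":14,"n":45,"oq":98}
After op 9 (add /vo 15): {"i":90,"l":14,"n":45,"oq":98,"vo":15}
After op 10 (add /opt 46): {"i":90,"l":14,"n":45,"opt":46,"oq":98,"vo":15}
After op 11 (add /eq 58): {"eq":58,"i":90,"l":14,"n":45,"opt":46,"oq":98,"vo":15}
After op 12 (replace /oq 25): {"eq":58,"i":90,"l":14,"n":45,"opt":46,"oq":25,"vo":15}
After op 13 (add /gii 56): {"eq":58,"gii":56,"i":90,"l":14,"n":45,"opt":46,"oq":25,"vo":15}
After op 14 (add /t 29): {"eq":58,"gii":56,"i":90,"l":14,"n":45,"opt":46,"oq":25,"t":29,"vo":15}
After op 15 (remove /opt): {"eq":58,"gii":56,"i":90,"l":14,"n":45,"oq":25,"t":29,"vo":15}
After op 16 (add /s 26): {"eq":58,"gii":56,"i":90,"l":14,"n":45,"oq":25,"s":26,"t":29,"vo":15}
After op 17 (replace /gii 13): {"eq":58,"gii":13,"i":90,"l":14,"n":45,"oq":25,"s":26,"t":29,"vo":15}
After op 18 (add /v 85): {"eq":58,"gii":13,"i":90,"l":14,"n":45,"oq":25,"s":26,"t":29,"v":85,"vo":15}
After op 19 (remove /l): {"eq":58,"gii":13,"i":90,"n":45,"oq":25,"s":26,"t":29,"v":85,"vo":15}
After op 20 (replace /i 2): {"eq":58,"gii":13,"i":2,"n":45,"oq":25,"s":26,"t":29,"v":85,"vo":15}
After op 21 (remove /i): {"eq":58,"gii":13,"n":45,"oq":25,"s":26,"t":29,"v":85,"vo":15}
After op 22 (remove /oq): {"eq":58,"gii":13,"n":45,"s":26,"t":29,"v":85,"vo":15}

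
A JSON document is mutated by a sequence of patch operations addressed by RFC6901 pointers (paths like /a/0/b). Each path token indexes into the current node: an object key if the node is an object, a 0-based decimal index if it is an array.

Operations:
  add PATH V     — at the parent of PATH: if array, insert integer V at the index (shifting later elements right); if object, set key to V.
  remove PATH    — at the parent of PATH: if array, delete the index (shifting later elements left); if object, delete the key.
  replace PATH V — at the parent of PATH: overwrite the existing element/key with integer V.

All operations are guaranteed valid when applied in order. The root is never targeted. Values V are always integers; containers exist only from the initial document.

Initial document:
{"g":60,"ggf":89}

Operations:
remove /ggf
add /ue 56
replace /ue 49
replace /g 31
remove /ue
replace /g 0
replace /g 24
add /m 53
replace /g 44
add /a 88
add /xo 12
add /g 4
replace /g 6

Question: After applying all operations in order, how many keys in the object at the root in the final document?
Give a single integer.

After op 1 (remove /ggf): {"g":60}
After op 2 (add /ue 56): {"g":60,"ue":56}
After op 3 (replace /ue 49): {"g":60,"ue":49}
After op 4 (replace /g 31): {"g":31,"ue":49}
After op 5 (remove /ue): {"g":31}
After op 6 (replace /g 0): {"g":0}
After op 7 (replace /g 24): {"g":24}
After op 8 (add /m 53): {"g":24,"m":53}
After op 9 (replace /g 44): {"g":44,"m":53}
After op 10 (add /a 88): {"a":88,"g":44,"m":53}
After op 11 (add /xo 12): {"a":88,"g":44,"m":53,"xo":12}
After op 12 (add /g 4): {"a":88,"g":4,"m":53,"xo":12}
After op 13 (replace /g 6): {"a":88,"g":6,"m":53,"xo":12}
Size at the root: 4

Answer: 4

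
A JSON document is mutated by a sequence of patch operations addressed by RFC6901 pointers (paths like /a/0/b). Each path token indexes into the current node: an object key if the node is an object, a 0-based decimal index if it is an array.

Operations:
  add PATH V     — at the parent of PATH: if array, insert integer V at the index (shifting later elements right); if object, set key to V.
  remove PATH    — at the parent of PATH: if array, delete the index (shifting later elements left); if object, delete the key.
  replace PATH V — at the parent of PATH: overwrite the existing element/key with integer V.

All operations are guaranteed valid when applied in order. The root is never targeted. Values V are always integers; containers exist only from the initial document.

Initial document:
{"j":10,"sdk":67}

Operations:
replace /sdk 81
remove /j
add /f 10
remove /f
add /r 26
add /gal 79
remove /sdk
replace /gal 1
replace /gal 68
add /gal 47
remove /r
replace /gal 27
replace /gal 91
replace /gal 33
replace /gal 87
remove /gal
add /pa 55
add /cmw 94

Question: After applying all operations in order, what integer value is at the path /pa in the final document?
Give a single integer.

After op 1 (replace /sdk 81): {"j":10,"sdk":81}
After op 2 (remove /j): {"sdk":81}
After op 3 (add /f 10): {"f":10,"sdk":81}
After op 4 (remove /f): {"sdk":81}
After op 5 (add /r 26): {"r":26,"sdk":81}
After op 6 (add /gal 79): {"gal":79,"r":26,"sdk":81}
After op 7 (remove /sdk): {"gal":79,"r":26}
After op 8 (replace /gal 1): {"gal":1,"r":26}
After op 9 (replace /gal 68): {"gal":68,"r":26}
After op 10 (add /gal 47): {"gal":47,"r":26}
After op 11 (remove /r): {"gal":47}
After op 12 (replace /gal 27): {"gal":27}
After op 13 (replace /gal 91): {"gal":91}
After op 14 (replace /gal 33): {"gal":33}
After op 15 (replace /gal 87): {"gal":87}
After op 16 (remove /gal): {}
After op 17 (add /pa 55): {"pa":55}
After op 18 (add /cmw 94): {"cmw":94,"pa":55}
Value at /pa: 55

Answer: 55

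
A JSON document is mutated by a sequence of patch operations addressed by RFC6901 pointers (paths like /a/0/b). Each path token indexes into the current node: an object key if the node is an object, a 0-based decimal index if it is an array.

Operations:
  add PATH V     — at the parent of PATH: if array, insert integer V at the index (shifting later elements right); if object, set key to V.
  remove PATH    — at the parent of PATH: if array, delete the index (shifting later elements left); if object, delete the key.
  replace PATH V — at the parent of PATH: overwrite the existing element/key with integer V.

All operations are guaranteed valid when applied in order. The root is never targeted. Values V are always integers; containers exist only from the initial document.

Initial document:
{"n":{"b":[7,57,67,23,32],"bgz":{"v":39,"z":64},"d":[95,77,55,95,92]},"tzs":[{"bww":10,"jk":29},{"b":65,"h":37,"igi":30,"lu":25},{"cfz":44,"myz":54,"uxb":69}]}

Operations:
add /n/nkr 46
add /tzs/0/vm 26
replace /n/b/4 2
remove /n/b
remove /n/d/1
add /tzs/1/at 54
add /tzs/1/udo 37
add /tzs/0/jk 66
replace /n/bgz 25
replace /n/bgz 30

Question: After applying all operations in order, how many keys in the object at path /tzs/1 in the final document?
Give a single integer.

Answer: 6

Derivation:
After op 1 (add /n/nkr 46): {"n":{"b":[7,57,67,23,32],"bgz":{"v":39,"z":64},"d":[95,77,55,95,92],"nkr":46},"tzs":[{"bww":10,"jk":29},{"b":65,"h":37,"igi":30,"lu":25},{"cfz":44,"myz":54,"uxb":69}]}
After op 2 (add /tzs/0/vm 26): {"n":{"b":[7,57,67,23,32],"bgz":{"v":39,"z":64},"d":[95,77,55,95,92],"nkr":46},"tzs":[{"bww":10,"jk":29,"vm":26},{"b":65,"h":37,"igi":30,"lu":25},{"cfz":44,"myz":54,"uxb":69}]}
After op 3 (replace /n/b/4 2): {"n":{"b":[7,57,67,23,2],"bgz":{"v":39,"z":64},"d":[95,77,55,95,92],"nkr":46},"tzs":[{"bww":10,"jk":29,"vm":26},{"b":65,"h":37,"igi":30,"lu":25},{"cfz":44,"myz":54,"uxb":69}]}
After op 4 (remove /n/b): {"n":{"bgz":{"v":39,"z":64},"d":[95,77,55,95,92],"nkr":46},"tzs":[{"bww":10,"jk":29,"vm":26},{"b":65,"h":37,"igi":30,"lu":25},{"cfz":44,"myz":54,"uxb":69}]}
After op 5 (remove /n/d/1): {"n":{"bgz":{"v":39,"z":64},"d":[95,55,95,92],"nkr":46},"tzs":[{"bww":10,"jk":29,"vm":26},{"b":65,"h":37,"igi":30,"lu":25},{"cfz":44,"myz":54,"uxb":69}]}
After op 6 (add /tzs/1/at 54): {"n":{"bgz":{"v":39,"z":64},"d":[95,55,95,92],"nkr":46},"tzs":[{"bww":10,"jk":29,"vm":26},{"at":54,"b":65,"h":37,"igi":30,"lu":25},{"cfz":44,"myz":54,"uxb":69}]}
After op 7 (add /tzs/1/udo 37): {"n":{"bgz":{"v":39,"z":64},"d":[95,55,95,92],"nkr":46},"tzs":[{"bww":10,"jk":29,"vm":26},{"at":54,"b":65,"h":37,"igi":30,"lu":25,"udo":37},{"cfz":44,"myz":54,"uxb":69}]}
After op 8 (add /tzs/0/jk 66): {"n":{"bgz":{"v":39,"z":64},"d":[95,55,95,92],"nkr":46},"tzs":[{"bww":10,"jk":66,"vm":26},{"at":54,"b":65,"h":37,"igi":30,"lu":25,"udo":37},{"cfz":44,"myz":54,"uxb":69}]}
After op 9 (replace /n/bgz 25): {"n":{"bgz":25,"d":[95,55,95,92],"nkr":46},"tzs":[{"bww":10,"jk":66,"vm":26},{"at":54,"b":65,"h":37,"igi":30,"lu":25,"udo":37},{"cfz":44,"myz":54,"uxb":69}]}
After op 10 (replace /n/bgz 30): {"n":{"bgz":30,"d":[95,55,95,92],"nkr":46},"tzs":[{"bww":10,"jk":66,"vm":26},{"at":54,"b":65,"h":37,"igi":30,"lu":25,"udo":37},{"cfz":44,"myz":54,"uxb":69}]}
Size at path /tzs/1: 6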